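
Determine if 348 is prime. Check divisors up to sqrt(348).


348 / 2 = 174 (exact division)
348 is NOT prime.

No, 348 is not prime


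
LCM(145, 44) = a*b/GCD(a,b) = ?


GCD(145, 44) = 1
LCM = 145*44/1 = 6380/1 = 6380

LCM = 6380


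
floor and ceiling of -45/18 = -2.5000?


-45/18 = -2.5000
floor = -3
ceil = -2

floor = -3, ceil = -2


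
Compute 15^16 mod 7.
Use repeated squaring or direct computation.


15^1 mod 7 = 1
15^2 mod 7 = 1
15^3 mod 7 = 1
15^4 mod 7 = 1
15^5 mod 7 = 1
15^6 mod 7 = 1
15^7 mod 7 = 1
15^8 mod 7 = 1
15^9 mod 7 = 1
15^10 mod 7 = 1
15^11 mod 7 = 1
15^12 mod 7 = 1
15^13 mod 7 = 1
15^14 mod 7 = 1
15^15 mod 7 = 1
15^16 mod 7 = 1


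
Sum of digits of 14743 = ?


1 + 4 + 7 + 4 + 3 = 19


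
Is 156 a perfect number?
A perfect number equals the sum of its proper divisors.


Proper divisors of 156: 1, 2, 3, 4, 6, 12, 13, 26, 39, 52, 78
Sum = 1 + 2 + 3 + 4 + 6 + 12 + 13 + 26 + 39 + 52 + 78 = 236

No, 156 is not perfect (236 ≠ 156)


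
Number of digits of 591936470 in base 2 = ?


591936470 in base 2 = 100011010010000011101111010110
Number of digits = 30

30 digits (base 2)


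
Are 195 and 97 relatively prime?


Euclidean algorithm:
195 = 2 * 97 + 1
97 = 97 * 1 + 0
GCD(195, 97) = 1

Yes, coprime (GCD = 1)


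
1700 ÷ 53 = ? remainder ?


1700 = 53 * 32 + 4
Check: 1696 + 4 = 1700

q = 32, r = 4


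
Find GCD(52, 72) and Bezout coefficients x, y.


Tabular extended Euclidean (each row: r = 52*s + 72*t):
r=52, s=1, t=0
r=72, s=0, t=1
q=0: r=52, s=1, t=0   [52*(1) + 72*(0) = 52]
q=1: r=20, s=-1, t=1   [52*(-1) + 72*(1) = 20]
q=2: r=12, s=3, t=-2   [52*(3) + 72*(-2) = 12]
q=1: r=8, s=-4, t=3   [52*(-4) + 72*(3) = 8]
q=1: r=4, s=7, t=-5   [52*(7) + 72*(-5) = 4]
q=2: r=0, s=-18, t=13   [52*(-18) + 72*(13) = 0]
GCD = 4; from the row with r=4: x=7, y=-5
Check: 52*(7) + 72*(-5) = 364 - 360 = 4

GCD = 4, x = 7, y = -5


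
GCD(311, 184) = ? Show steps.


311 = 1 * 184 + 127
184 = 1 * 127 + 57
127 = 2 * 57 + 13
57 = 4 * 13 + 5
13 = 2 * 5 + 3
5 = 1 * 3 + 2
3 = 1 * 2 + 1
2 = 2 * 1 + 0
GCD = 1


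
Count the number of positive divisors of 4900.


4900 = 2^2 × 5^2 × 7^2
d(4900) = (2+1) × (2+1) × (2+1) = 27

27 divisors


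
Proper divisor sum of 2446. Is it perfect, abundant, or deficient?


Proper divisors: 1, 2, 1223
Sum = 1 + 2 + 1223 = 1226
1226 < 2446 → deficient

s(2446) = 1226 (deficient)


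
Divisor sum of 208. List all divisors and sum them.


Divisors of 208: 1, 2, 4, 8, 13, 16, 26, 52, 104, 208
Sum = 1 + 2 + 4 + 8 + 13 + 16 + 26 + 52 + 104 + 208 = 434

σ(208) = 434


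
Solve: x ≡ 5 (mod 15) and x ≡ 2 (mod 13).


M = 15*13 = 195
M1 = M/15 = 13, M2 = M/13 = 15
M1^(-1) mod 15 = 7, M2^(-1) mod 13 = 7
x = 5*13*7 + 2*15*7 = 665
665 mod 195 = 80
Check: 80 mod 15 = 5 ✓, 80 mod 13 = 2 ✓

x ≡ 80 (mod 195)


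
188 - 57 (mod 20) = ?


188 - 57 = 131
131 mod 20 = 11


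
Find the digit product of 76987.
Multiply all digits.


7 × 6 × 9 × 8 × 7 = 21168


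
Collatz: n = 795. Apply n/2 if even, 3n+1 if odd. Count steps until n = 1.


795 → 2386 → 1193 → 3580 → 1790 → 895 → 2686 → 1343 → 4030 → 2015 → 6046 → 3023 → 9070 → 4535 → 13606 → 6803 → 20410 → 10205 → 30616 → 15308 → 7654 → 3827 → 11482 → 5741 → 17224 → 8612 → 4306 → 2153 → 6460 → 3230 → 1615 → 4846 → 2423 → 7270 → 3635 → 10906 → 5453 → 16360 → 8180 → 4090 → 2045 → 6136 → 3068 → 1534 → 767 → 2302 → 1151 → 3454 → 1727 → 5182 → 2591 → 7774 → 3887 → 11662 → 5831 → 17494 → 8747 → 26242 → 13121 → 39364 → 19682 → 9841 → 29524 → 14762 → 7381 → 22144 → 11072 → 5536 → 2768 → 1384 → 692 → 346 → 173 → 520 → 260 → 130 → 65 → 196 → 98 → 49 → 148 → 74 → 37 → 112 → 56 → 28 → 14 → 7 → 22 → 11 → 34 → 17 → 52 → 26 → 13 → 40 → 20 → 10 → 5 → 16 → 8 → 4 → 2 → 1
Total steps = 103

103 steps


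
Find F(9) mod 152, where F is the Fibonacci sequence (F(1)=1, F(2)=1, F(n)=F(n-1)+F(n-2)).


F(k) mod 152 for k=1..9:
1, 1, 2, 3, 5, 8, 13, 21, 34
F(9) mod 152 = 34


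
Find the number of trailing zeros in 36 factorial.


floor(36/5) = 7
floor(36/25) = 1
Total = 8

8 trailing zeros


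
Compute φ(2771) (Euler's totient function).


2771 = 17 × 163
Prime factors: 17, 163
φ(2771) = 2771 × (1-1/17) × (1-1/163)
= 2771 × 16/17 × 162/163 = 2592

φ(2771) = 2592


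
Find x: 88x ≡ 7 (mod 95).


GCD(88, 95) = 1, unique solution
a^(-1) mod 95 = 27
x = 27 * 7 mod 95 = 94

x ≡ 94 (mod 95)


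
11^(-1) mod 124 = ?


Use the extended Euclidean algorithm on (124, 11); each row r = 124*s + 11*t:
r=124, s=1, t=0
r=11, s=0, t=1
q=11: r=3, s=1, t=-11   [124*(1) + 11*(-11) = 3]
q=3: r=2, s=-3, t=34   [124*(-3) + 11*(34) = 2]
q=1: r=1, s=4, t=-45   [124*(4) + 11*(-45) = 1]
q=2: r=0, s=-11, t=124   [124*(-11) + 11*(124) = 0]
GCD = 1 with t = -45, so 11*(-45) ≡ 1 (mod 124)
Inverse = -45 mod 124 = 79
Check: 11 * 79 = 869 ≡ 1 (mod 124)

11^(-1) ≡ 79 (mod 124)


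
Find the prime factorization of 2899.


2899 / 13 = 223
223 / 223 = 1
2899 = 13 × 223


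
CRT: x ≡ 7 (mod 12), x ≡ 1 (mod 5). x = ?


M = 12*5 = 60
M1 = M/12 = 5, M2 = M/5 = 12
M1^(-1) mod 12 = 5, M2^(-1) mod 5 = 3
x = 7*5*5 + 1*12*3 = 211
211 mod 60 = 31
Check: 31 mod 12 = 7 ✓, 31 mod 5 = 1 ✓

x ≡ 31 (mod 60)


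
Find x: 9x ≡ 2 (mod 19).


GCD(9, 19) = 1, unique solution
a^(-1) mod 19 = 17
x = 17 * 2 mod 19 = 15

x ≡ 15 (mod 19)


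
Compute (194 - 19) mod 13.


194 - 19 = 175
175 mod 13 = 6


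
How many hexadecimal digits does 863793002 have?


863793002 in base 16 = 337C6F6A
Number of digits = 8

8 digits (base 16)


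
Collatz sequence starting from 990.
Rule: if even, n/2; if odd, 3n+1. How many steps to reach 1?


990 → 495 → 1486 → 743 → 2230 → 1115 → 3346 → 1673 → 5020 → 2510 → 1255 → 3766 → 1883 → 5650 → 2825 → 8476 → 4238 → 2119 → 6358 → 3179 → 9538 → 4769 → 14308 → 7154 → 3577 → 10732 → 5366 → 2683 → 8050 → 4025 → 12076 → 6038 → 3019 → 9058 → 4529 → 13588 → 6794 → 3397 → 10192 → 5096 → 2548 → 1274 → 637 → 1912 → 956 → 478 → 239 → 718 → 359 → 1078 → 539 → 1618 → 809 → 2428 → 1214 → 607 → 1822 → 911 → 2734 → 1367 → 4102 → 2051 → 6154 → 3077 → 9232 → 4616 → 2308 → 1154 → 577 → 1732 → 866 → 433 → 1300 → 650 → 325 → 976 → 488 → 244 → 122 → 61 → 184 → 92 → 46 → 23 → 70 → 35 → 106 → 53 → 160 → 80 → 40 → 20 → 10 → 5 → 16 → 8 → 4 → 2 → 1
Total steps = 98

98 steps


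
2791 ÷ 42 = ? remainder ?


2791 = 42 * 66 + 19
Check: 2772 + 19 = 2791

q = 66, r = 19


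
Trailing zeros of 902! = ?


floor(902/5) = 180
floor(902/25) = 36
floor(902/125) = 7
floor(902/625) = 1
Total = 224

224 trailing zeros


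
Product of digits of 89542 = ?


8 × 9 × 5 × 4 × 2 = 2880


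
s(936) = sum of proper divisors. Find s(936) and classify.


Proper divisors: 1, 2, 3, 4, 6, 8, 9, 12, 13, 18, 24, 26, 36, 39, 52, 72, 78, 104, 117, 156, 234, 312, 468
Sum = 1 + 2 + 3 + 4 + 6 + 8 + 9 + 12 + 13 + 18 + 24 + 26 + 36 + 39 + 52 + 72 + 78 + 104 + 117 + 156 + 234 + 312 + 468 = 1794
1794 > 936 → abundant

s(936) = 1794 (abundant)


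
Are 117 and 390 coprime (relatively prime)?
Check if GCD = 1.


Euclidean algorithm:
390 = 3 * 117 + 39
117 = 3 * 39 + 0
GCD(117, 390) = 39

No, not coprime (GCD = 39)


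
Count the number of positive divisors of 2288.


2288 = 2^4 × 11^1 × 13^1
d(2288) = (4+1) × (1+1) × (1+1) = 20

20 divisors


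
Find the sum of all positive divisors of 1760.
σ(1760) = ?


Divisors of 1760: 1, 2, 4, 5, 8, 10, 11, 16, 20, 22, 32, 40, 44, 55, 80, 88, 110, 160, 176, 220, 352, 440, 880, 1760
Sum = 1 + 2 + 4 + 5 + 8 + 10 + 11 + 16 + 20 + 22 + 32 + 40 + 44 + 55 + 80 + 88 + 110 + 160 + 176 + 220 + 352 + 440 + 880 + 1760 = 4536

σ(1760) = 4536


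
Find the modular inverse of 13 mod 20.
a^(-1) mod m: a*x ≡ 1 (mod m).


Use the extended Euclidean algorithm on (20, 13); each row r = 20*s + 13*t:
r=20, s=1, t=0
r=13, s=0, t=1
q=1: r=7, s=1, t=-1   [20*(1) + 13*(-1) = 7]
q=1: r=6, s=-1, t=2   [20*(-1) + 13*(2) = 6]
q=1: r=1, s=2, t=-3   [20*(2) + 13*(-3) = 1]
q=6: r=0, s=-13, t=20   [20*(-13) + 13*(20) = 0]
GCD = 1 with t = -3, so 13*(-3) ≡ 1 (mod 20)
Inverse = -3 mod 20 = 17
Check: 13 * 17 = 221 ≡ 1 (mod 20)

13^(-1) ≡ 17 (mod 20)


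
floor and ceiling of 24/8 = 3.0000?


24/8 = 3.0000
floor = 3
ceil = 3

floor = 3, ceil = 3


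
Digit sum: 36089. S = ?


3 + 6 + 0 + 8 + 9 = 26


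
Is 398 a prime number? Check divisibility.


398 / 2 = 199 (exact division)
398 is NOT prime.

No, 398 is not prime


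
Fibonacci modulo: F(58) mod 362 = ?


F(k) mod 362 for k=1..58:
1, 1, 2, 3, 5, 8, 13, 21, 34, 55, 89, 144, 233, 15, 248, 263, 149, 50, 199, 249, 86, 335, 59, 32, 91, 123, 214, 337, 189, 164, 353, 155, 146, 301, 85, 24, 109, 133, 242, 13, 255, 268, 161, 67, 228, 295, 161, 94, 255, 349, 242, 229, 109, 338, 85, 61, 146, 207
F(58) mod 362 = 207


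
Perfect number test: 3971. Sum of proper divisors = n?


Proper divisors of 3971: 1, 11, 19, 209, 361
Sum = 1 + 11 + 19 + 209 + 361 = 601

No, 3971 is not perfect (601 ≠ 3971)


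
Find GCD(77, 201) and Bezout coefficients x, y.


Tabular extended Euclidean (each row: r = 77*s + 201*t):
r=77, s=1, t=0
r=201, s=0, t=1
q=0: r=77, s=1, t=0   [77*(1) + 201*(0) = 77]
q=2: r=47, s=-2, t=1   [77*(-2) + 201*(1) = 47]
q=1: r=30, s=3, t=-1   [77*(3) + 201*(-1) = 30]
q=1: r=17, s=-5, t=2   [77*(-5) + 201*(2) = 17]
q=1: r=13, s=8, t=-3   [77*(8) + 201*(-3) = 13]
q=1: r=4, s=-13, t=5   [77*(-13) + 201*(5) = 4]
q=3: r=1, s=47, t=-18   [77*(47) + 201*(-18) = 1]
q=4: r=0, s=-201, t=77   [77*(-201) + 201*(77) = 0]
GCD = 1; from the row with r=1: x=47, y=-18
Check: 77*(47) + 201*(-18) = 3619 - 3618 = 1

GCD = 1, x = 47, y = -18


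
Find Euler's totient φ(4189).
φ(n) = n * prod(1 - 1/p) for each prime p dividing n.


4189 = 59 × 71
Prime factors: 59, 71
φ(4189) = 4189 × (1-1/59) × (1-1/71)
= 4189 × 58/59 × 70/71 = 4060

φ(4189) = 4060


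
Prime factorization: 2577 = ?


2577 / 3 = 859
859 / 859 = 1
2577 = 3 × 859


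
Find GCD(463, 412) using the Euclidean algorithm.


463 = 1 * 412 + 51
412 = 8 * 51 + 4
51 = 12 * 4 + 3
4 = 1 * 3 + 1
3 = 3 * 1 + 0
GCD = 1


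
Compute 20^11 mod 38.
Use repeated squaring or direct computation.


20^1 mod 38 = 20
20^2 mod 38 = 20
20^3 mod 38 = 20
20^4 mod 38 = 20
20^5 mod 38 = 20
20^6 mod 38 = 20
20^7 mod 38 = 20
20^8 mod 38 = 20
20^9 mod 38 = 20
20^10 mod 38 = 20
20^11 mod 38 = 20


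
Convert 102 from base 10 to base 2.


102 (base 10) = 102 (decimal)
102 (decimal) = 1100110 (base 2)


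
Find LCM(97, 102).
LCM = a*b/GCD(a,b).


GCD(97, 102) = 1
LCM = 97*102/1 = 9894/1 = 9894

LCM = 9894


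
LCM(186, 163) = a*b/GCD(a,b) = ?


GCD(186, 163) = 1
LCM = 186*163/1 = 30318/1 = 30318

LCM = 30318


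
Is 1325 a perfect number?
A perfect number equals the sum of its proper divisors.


Proper divisors of 1325: 1, 5, 25, 53, 265
Sum = 1 + 5 + 25 + 53 + 265 = 349

No, 1325 is not perfect (349 ≠ 1325)


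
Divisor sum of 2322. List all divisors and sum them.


Divisors of 2322: 1, 2, 3, 6, 9, 18, 27, 43, 54, 86, 129, 258, 387, 774, 1161, 2322
Sum = 1 + 2 + 3 + 6 + 9 + 18 + 27 + 43 + 54 + 86 + 129 + 258 + 387 + 774 + 1161 + 2322 = 5280

σ(2322) = 5280


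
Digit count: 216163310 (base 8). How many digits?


216163310 in base 8 = 1470461756
Number of digits = 10

10 digits (base 8)


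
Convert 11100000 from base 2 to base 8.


11100000 (base 2) = 224 (decimal)
224 (decimal) = 340 (base 8)


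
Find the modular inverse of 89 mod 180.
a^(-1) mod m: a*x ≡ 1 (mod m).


Use the extended Euclidean algorithm on (180, 89); each row r = 180*s + 89*t:
r=180, s=1, t=0
r=89, s=0, t=1
q=2: r=2, s=1, t=-2   [180*(1) + 89*(-2) = 2]
q=44: r=1, s=-44, t=89   [180*(-44) + 89*(89) = 1]
q=2: r=0, s=89, t=-180   [180*(89) + 89*(-180) = 0]
GCD = 1 with t = 89, so 89*(89) ≡ 1 (mod 180)
Inverse = 89 mod 180 = 89
Check: 89 * 89 = 7921 ≡ 1 (mod 180)

89^(-1) ≡ 89 (mod 180)


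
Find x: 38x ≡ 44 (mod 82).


GCD(38, 82) = 2 divides 44
Divide: 19x ≡ 22 (mod 41)
x ≡ 40 (mod 41)


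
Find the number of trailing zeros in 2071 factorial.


floor(2071/5) = 414
floor(2071/25) = 82
floor(2071/125) = 16
floor(2071/625) = 3
Total = 515

515 trailing zeros


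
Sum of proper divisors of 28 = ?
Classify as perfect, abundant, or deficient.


Proper divisors: 1, 2, 4, 7, 14
Sum = 1 + 2 + 4 + 7 + 14 = 28
28 = 28 → perfect

s(28) = 28 (perfect)


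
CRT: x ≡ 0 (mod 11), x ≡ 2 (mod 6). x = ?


M = 11*6 = 66
M1 = M/11 = 6, M2 = M/6 = 11
M1^(-1) mod 11 = 2, M2^(-1) mod 6 = 5
x = 0*6*2 + 2*11*5 = 110
110 mod 66 = 44
Check: 44 mod 11 = 0 ✓, 44 mod 6 = 2 ✓

x ≡ 44 (mod 66)


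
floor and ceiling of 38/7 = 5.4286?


38/7 = 5.4286
floor = 5
ceil = 6

floor = 5, ceil = 6


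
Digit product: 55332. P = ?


5 × 5 × 3 × 3 × 2 = 450


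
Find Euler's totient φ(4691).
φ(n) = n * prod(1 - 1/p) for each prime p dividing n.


4691 = 4691
Prime factors: 4691
φ(4691) = 4691 × (1-1/4691)
= 4691 × 4690/4691 = 4690

φ(4691) = 4690


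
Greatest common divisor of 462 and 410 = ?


462 = 1 * 410 + 52
410 = 7 * 52 + 46
52 = 1 * 46 + 6
46 = 7 * 6 + 4
6 = 1 * 4 + 2
4 = 2 * 2 + 0
GCD = 2


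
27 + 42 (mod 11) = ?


27 + 42 = 69
69 mod 11 = 3


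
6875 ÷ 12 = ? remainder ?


6875 = 12 * 572 + 11
Check: 6864 + 11 = 6875

q = 572, r = 11


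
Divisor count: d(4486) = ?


4486 = 2^1 × 2243^1
d(4486) = (1+1) × (1+1) = 4

4 divisors


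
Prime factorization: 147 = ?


147 / 3 = 49
49 / 7 = 7
7 / 7 = 1
147 = 3 × 7^2


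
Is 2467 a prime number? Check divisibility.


Check divisors up to sqrt(2467) = 49.6689
No divisors found.
2467 is prime.

Yes, 2467 is prime


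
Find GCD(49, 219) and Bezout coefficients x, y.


Tabular extended Euclidean (each row: r = 49*s + 219*t):
r=49, s=1, t=0
r=219, s=0, t=1
q=0: r=49, s=1, t=0   [49*(1) + 219*(0) = 49]
q=4: r=23, s=-4, t=1   [49*(-4) + 219*(1) = 23]
q=2: r=3, s=9, t=-2   [49*(9) + 219*(-2) = 3]
q=7: r=2, s=-67, t=15   [49*(-67) + 219*(15) = 2]
q=1: r=1, s=76, t=-17   [49*(76) + 219*(-17) = 1]
q=2: r=0, s=-219, t=49   [49*(-219) + 219*(49) = 0]
GCD = 1; from the row with r=1: x=76, y=-17
Check: 49*(76) + 219*(-17) = 3724 - 3723 = 1

GCD = 1, x = 76, y = -17


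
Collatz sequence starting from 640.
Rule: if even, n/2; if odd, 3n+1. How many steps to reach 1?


640 → 320 → 160 → 80 → 40 → 20 → 10 → 5 → 16 → 8 → 4 → 2 → 1
Total steps = 12

12 steps


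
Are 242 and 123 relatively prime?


Euclidean algorithm:
242 = 1 * 123 + 119
123 = 1 * 119 + 4
119 = 29 * 4 + 3
4 = 1 * 3 + 1
3 = 3 * 1 + 0
GCD(242, 123) = 1

Yes, coprime (GCD = 1)


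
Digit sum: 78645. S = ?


7 + 8 + 6 + 4 + 5 = 30


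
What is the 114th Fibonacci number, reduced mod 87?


F(k) mod 87 for k=1..114:
1, 1, 2, 3, 5, 8, 13, 21, 34, 55, 2, 57, 59, 29, 1, 30, 31, 61, 5, 66, 71, 50, 34, 84, 31, 28, 59, 0, 59, 59, 31, 3, 34, 37, 71, 21, 5, 26, 31, 57, 1, 58, 59, 30, 2, 32, 34, 66, 13, 79, 5, 84, 2, 86, 1, 0, 1, 1, 2, 3, 5, 8, 13, 21, 34, 55, 2, 57, 59, 29, 1, 30, 31, 61, 5, 66, 71, 50, 34, 84, 31, 28, 59, 0, 59, 59, 31, 3, 34, 37, 71, 21, 5, 26, 31, 57, 1, 58, 59, 30, 2, 32, 34, 66, 13, 79, 5, 84, 2, 86, 1, 0, 1, 1
F(114) mod 87 = 1


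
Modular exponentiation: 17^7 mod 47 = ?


17^1 mod 47 = 17
17^2 mod 47 = 7
17^3 mod 47 = 25
17^4 mod 47 = 2
17^5 mod 47 = 34
17^6 mod 47 = 14
17^7 mod 47 = 3


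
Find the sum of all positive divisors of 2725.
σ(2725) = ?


Divisors of 2725: 1, 5, 25, 109, 545, 2725
Sum = 1 + 5 + 25 + 109 + 545 + 2725 = 3410

σ(2725) = 3410


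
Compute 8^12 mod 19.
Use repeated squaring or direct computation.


8^1 mod 19 = 8
8^2 mod 19 = 7
8^3 mod 19 = 18
8^4 mod 19 = 11
8^5 mod 19 = 12
8^6 mod 19 = 1
8^7 mod 19 = 8
8^8 mod 19 = 7
8^9 mod 19 = 18
8^10 mod 19 = 11
8^11 mod 19 = 12
8^12 mod 19 = 1


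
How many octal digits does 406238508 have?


406238508 in base 8 = 3015532454
Number of digits = 10

10 digits (base 8)


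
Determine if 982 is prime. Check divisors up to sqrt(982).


982 / 2 = 491 (exact division)
982 is NOT prime.

No, 982 is not prime


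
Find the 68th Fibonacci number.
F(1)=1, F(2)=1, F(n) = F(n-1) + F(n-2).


Sequence: 1, 1, 2, 3, 5, 8, 13, 21, 34, 55, 89, 144, 233, 377, 610, 987, 1597, 2584, 4181, 6765, 10946, 17711, 28657, 46368, 75025, 121393, 196418, 317811, 514229, 832040, 1346269, 2178309, 3524578, 5702887, 9227465, 14930352, 24157817, 39088169, 63245986, 102334155, 165580141, 267914296, 433494437, 701408733, 1134903170, 1836311903, 2971215073, 4807526976, 7778742049, 12586269025, 20365011074, 32951280099, 53316291173, 86267571272, 139583862445, 225851433717, 365435296162, 591286729879, 956722026041, 1548008755920, 2504730781961, 4052739537881, 6557470319842, 10610209857723, 17167680177565, 27777890035288, 44945570212853, 72723460248141
F(68) = 72723460248141


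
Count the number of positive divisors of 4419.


4419 = 3^2 × 491^1
d(4419) = (2+1) × (1+1) = 6

6 divisors


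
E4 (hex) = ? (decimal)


E4 (base 16) = 228 (decimal)
228 (decimal) = 228 (base 10)


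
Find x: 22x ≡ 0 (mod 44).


GCD(22, 44) = 22 divides 0
Divide: 1x ≡ 0 (mod 2)
x ≡ 0 (mod 2)


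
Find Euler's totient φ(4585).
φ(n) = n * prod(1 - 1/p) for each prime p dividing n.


4585 = 5 × 7 × 131
Prime factors: 5, 7, 131
φ(4585) = 4585 × (1-1/5) × (1-1/7) × (1-1/131)
= 4585 × 4/5 × 6/7 × 130/131 = 3120

φ(4585) = 3120


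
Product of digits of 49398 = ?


4 × 9 × 3 × 9 × 8 = 7776


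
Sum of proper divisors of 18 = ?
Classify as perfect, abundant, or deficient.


Proper divisors: 1, 2, 3, 6, 9
Sum = 1 + 2 + 3 + 6 + 9 = 21
21 > 18 → abundant

s(18) = 21 (abundant)


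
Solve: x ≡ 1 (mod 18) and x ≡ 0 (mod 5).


M = 18*5 = 90
M1 = M/18 = 5, M2 = M/5 = 18
M1^(-1) mod 18 = 11, M2^(-1) mod 5 = 2
x = 1*5*11 + 0*18*2 = 55
55 mod 90 = 55
Check: 55 mod 18 = 1 ✓, 55 mod 5 = 0 ✓

x ≡ 55 (mod 90)


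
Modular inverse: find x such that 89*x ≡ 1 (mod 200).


Use the extended Euclidean algorithm on (200, 89); each row r = 200*s + 89*t:
r=200, s=1, t=0
r=89, s=0, t=1
q=2: r=22, s=1, t=-2   [200*(1) + 89*(-2) = 22]
q=4: r=1, s=-4, t=9   [200*(-4) + 89*(9) = 1]
q=22: r=0, s=89, t=-200   [200*(89) + 89*(-200) = 0]
GCD = 1 with t = 9, so 89*(9) ≡ 1 (mod 200)
Inverse = 9 mod 200 = 9
Check: 89 * 9 = 801 ≡ 1 (mod 200)

89^(-1) ≡ 9 (mod 200)


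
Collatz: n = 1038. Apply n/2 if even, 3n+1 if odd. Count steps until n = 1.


1038 → 519 → 1558 → 779 → 2338 → 1169 → 3508 → 1754 → 877 → 2632 → 1316 → 658 → 329 → 988 → 494 → 247 → 742 → 371 → 1114 → 557 → 1672 → 836 → 418 → 209 → 628 → 314 → 157 → 472 → 236 → 118 → 59 → 178 → 89 → 268 → 134 → 67 → 202 → 101 → 304 → 152 → 76 → 38 → 19 → 58 → 29 → 88 → 44 → 22 → 11 → 34 → 17 → 52 → 26 → 13 → 40 → 20 → 10 → 5 → 16 → 8 → 4 → 2 → 1
Total steps = 62

62 steps


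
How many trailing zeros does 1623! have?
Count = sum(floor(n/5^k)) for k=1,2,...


floor(1623/5) = 324
floor(1623/25) = 64
floor(1623/125) = 12
floor(1623/625) = 2
Total = 402

402 trailing zeros


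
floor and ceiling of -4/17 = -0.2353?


-4/17 = -0.2353
floor = -1
ceil = 0

floor = -1, ceil = 0


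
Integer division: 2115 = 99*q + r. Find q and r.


2115 = 99 * 21 + 36
Check: 2079 + 36 = 2115

q = 21, r = 36


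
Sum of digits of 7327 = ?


7 + 3 + 2 + 7 = 19


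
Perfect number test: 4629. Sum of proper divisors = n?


Proper divisors of 4629: 1, 3, 1543
Sum = 1 + 3 + 1543 = 1547

No, 4629 is not perfect (1547 ≠ 4629)


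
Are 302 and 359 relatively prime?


Euclidean algorithm:
359 = 1 * 302 + 57
302 = 5 * 57 + 17
57 = 3 * 17 + 6
17 = 2 * 6 + 5
6 = 1 * 5 + 1
5 = 5 * 1 + 0
GCD(302, 359) = 1

Yes, coprime (GCD = 1)


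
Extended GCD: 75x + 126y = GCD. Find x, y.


Tabular extended Euclidean (each row: r = 75*s + 126*t):
r=75, s=1, t=0
r=126, s=0, t=1
q=0: r=75, s=1, t=0   [75*(1) + 126*(0) = 75]
q=1: r=51, s=-1, t=1   [75*(-1) + 126*(1) = 51]
q=1: r=24, s=2, t=-1   [75*(2) + 126*(-1) = 24]
q=2: r=3, s=-5, t=3   [75*(-5) + 126*(3) = 3]
q=8: r=0, s=42, t=-25   [75*(42) + 126*(-25) = 0]
GCD = 3; from the row with r=3: x=-5, y=3
Check: 75*(-5) + 126*(3) = -375 + 378 = 3

GCD = 3, x = -5, y = 3


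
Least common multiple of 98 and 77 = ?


GCD(98, 77) = 7
LCM = 98*77/7 = 7546/7 = 1078

LCM = 1078


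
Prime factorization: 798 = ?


798 / 2 = 399
399 / 3 = 133
133 / 7 = 19
19 / 19 = 1
798 = 2 × 3 × 7 × 19


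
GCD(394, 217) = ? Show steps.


394 = 1 * 217 + 177
217 = 1 * 177 + 40
177 = 4 * 40 + 17
40 = 2 * 17 + 6
17 = 2 * 6 + 5
6 = 1 * 5 + 1
5 = 5 * 1 + 0
GCD = 1


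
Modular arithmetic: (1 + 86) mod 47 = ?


1 + 86 = 87
87 mod 47 = 40


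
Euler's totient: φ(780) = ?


780 = 2^2 × 3 × 5 × 13
Prime factors: 2, 3, 5, 13
φ(780) = 780 × (1-1/2) × (1-1/3) × (1-1/5) × (1-1/13)
= 780 × 1/2 × 2/3 × 4/5 × 12/13 = 192

φ(780) = 192


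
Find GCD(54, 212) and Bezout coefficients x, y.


Tabular extended Euclidean (each row: r = 54*s + 212*t):
r=54, s=1, t=0
r=212, s=0, t=1
q=0: r=54, s=1, t=0   [54*(1) + 212*(0) = 54]
q=3: r=50, s=-3, t=1   [54*(-3) + 212*(1) = 50]
q=1: r=4, s=4, t=-1   [54*(4) + 212*(-1) = 4]
q=12: r=2, s=-51, t=13   [54*(-51) + 212*(13) = 2]
q=2: r=0, s=106, t=-27   [54*(106) + 212*(-27) = 0]
GCD = 2; from the row with r=2: x=-51, y=13
Check: 54*(-51) + 212*(13) = -2754 + 2756 = 2

GCD = 2, x = -51, y = 13


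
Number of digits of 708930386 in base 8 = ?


708930386 in base 8 = 5220265522
Number of digits = 10

10 digits (base 8)


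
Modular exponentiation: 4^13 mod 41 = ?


4^1 mod 41 = 4
4^2 mod 41 = 16
4^3 mod 41 = 23
4^4 mod 41 = 10
4^5 mod 41 = 40
4^6 mod 41 = 37
4^7 mod 41 = 25
4^8 mod 41 = 18
4^9 mod 41 = 31
4^10 mod 41 = 1
4^11 mod 41 = 4
4^12 mod 41 = 16
4^13 mod 41 = 23


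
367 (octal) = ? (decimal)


367 (base 8) = 247 (decimal)
247 (decimal) = 247 (base 10)


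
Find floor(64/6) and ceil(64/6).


64/6 = 10.6667
floor = 10
ceil = 11

floor = 10, ceil = 11


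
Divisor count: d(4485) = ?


4485 = 3^1 × 5^1 × 13^1 × 23^1
d(4485) = (1+1) × (1+1) × (1+1) × (1+1) = 16

16 divisors


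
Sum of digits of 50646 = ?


5 + 0 + 6 + 4 + 6 = 21


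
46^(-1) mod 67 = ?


Use the extended Euclidean algorithm on (67, 46); each row r = 67*s + 46*t:
r=67, s=1, t=0
r=46, s=0, t=1
q=1: r=21, s=1, t=-1   [67*(1) + 46*(-1) = 21]
q=2: r=4, s=-2, t=3   [67*(-2) + 46*(3) = 4]
q=5: r=1, s=11, t=-16   [67*(11) + 46*(-16) = 1]
q=4: r=0, s=-46, t=67   [67*(-46) + 46*(67) = 0]
GCD = 1 with t = -16, so 46*(-16) ≡ 1 (mod 67)
Inverse = -16 mod 67 = 51
Check: 46 * 51 = 2346 ≡ 1 (mod 67)

46^(-1) ≡ 51 (mod 67)


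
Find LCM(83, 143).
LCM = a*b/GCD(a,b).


GCD(83, 143) = 1
LCM = 83*143/1 = 11869/1 = 11869

LCM = 11869


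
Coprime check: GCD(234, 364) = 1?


Euclidean algorithm:
364 = 1 * 234 + 130
234 = 1 * 130 + 104
130 = 1 * 104 + 26
104 = 4 * 26 + 0
GCD(234, 364) = 26

No, not coprime (GCD = 26)


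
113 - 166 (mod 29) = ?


113 - 166 = -53
-53 mod 29 = 5


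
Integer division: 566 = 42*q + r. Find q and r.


566 = 42 * 13 + 20
Check: 546 + 20 = 566

q = 13, r = 20


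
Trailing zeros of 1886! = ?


floor(1886/5) = 377
floor(1886/25) = 75
floor(1886/125) = 15
floor(1886/625) = 3
Total = 470

470 trailing zeros


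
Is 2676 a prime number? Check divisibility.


2676 / 2 = 1338 (exact division)
2676 is NOT prime.

No, 2676 is not prime


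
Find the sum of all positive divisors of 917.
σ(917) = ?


Divisors of 917: 1, 7, 131, 917
Sum = 1 + 7 + 131 + 917 = 1056

σ(917) = 1056


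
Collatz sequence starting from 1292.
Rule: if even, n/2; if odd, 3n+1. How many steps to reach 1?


1292 → 646 → 323 → 970 → 485 → 1456 → 728 → 364 → 182 → 91 → 274 → 137 → 412 → 206 → 103 → 310 → 155 → 466 → 233 → 700 → 350 → 175 → 526 → 263 → 790 → 395 → 1186 → 593 → 1780 → 890 → 445 → 1336 → 668 → 334 → 167 → 502 → 251 → 754 → 377 → 1132 → 566 → 283 → 850 → 425 → 1276 → 638 → 319 → 958 → 479 → 1438 → 719 → 2158 → 1079 → 3238 → 1619 → 4858 → 2429 → 7288 → 3644 → 1822 → 911 → 2734 → 1367 → 4102 → 2051 → 6154 → 3077 → 9232 → 4616 → 2308 → 1154 → 577 → 1732 → 866 → 433 → 1300 → 650 → 325 → 976 → 488 → 244 → 122 → 61 → 184 → 92 → 46 → 23 → 70 → 35 → 106 → 53 → 160 → 80 → 40 → 20 → 10 → 5 → 16 → 8 → 4 → 2 → 1
Total steps = 101

101 steps


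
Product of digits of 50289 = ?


5 × 0 × 2 × 8 × 9 = 0


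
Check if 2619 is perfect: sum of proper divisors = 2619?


Proper divisors of 2619: 1, 3, 9, 27, 97, 291, 873
Sum = 1 + 3 + 9 + 27 + 97 + 291 + 873 = 1301

No, 2619 is not perfect (1301 ≠ 2619)


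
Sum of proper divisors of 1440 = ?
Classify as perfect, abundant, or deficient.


Proper divisors: 1, 2, 3, 4, 5, 6, 8, 9, 10, 12, 15, 16, 18, 20, 24, 30, 32, 36, 40, 45, 48, 60, 72, 80, 90, 96, 120, 144, 160, 180, 240, 288, 360, 480, 720
Sum = 1 + 2 + 3 + 4 + 5 + 6 + 8 + 9 + 10 + 12 + 15 + 16 + 18 + 20 + 24 + 30 + 32 + 36 + 40 + 45 + 48 + 60 + 72 + 80 + 90 + 96 + 120 + 144 + 160 + 180 + 240 + 288 + 360 + 480 + 720 = 3474
3474 > 1440 → abundant

s(1440) = 3474 (abundant)


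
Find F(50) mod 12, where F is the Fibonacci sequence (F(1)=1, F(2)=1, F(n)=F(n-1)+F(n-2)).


F(k) mod 12 for k=1..50:
1, 1, 2, 3, 5, 8, 1, 9, 10, 7, 5, 0, 5, 5, 10, 3, 1, 4, 5, 9, 2, 11, 1, 0, 1, 1, 2, 3, 5, 8, 1, 9, 10, 7, 5, 0, 5, 5, 10, 3, 1, 4, 5, 9, 2, 11, 1, 0, 1, 1
F(50) mod 12 = 1


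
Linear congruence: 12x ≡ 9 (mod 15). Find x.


GCD(12, 15) = 3 divides 9
Divide: 4x ≡ 3 (mod 5)
x ≡ 2 (mod 5)


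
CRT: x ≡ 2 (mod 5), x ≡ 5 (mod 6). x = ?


M = 5*6 = 30
M1 = M/5 = 6, M2 = M/6 = 5
M1^(-1) mod 5 = 1, M2^(-1) mod 6 = 5
x = 2*6*1 + 5*5*5 = 137
137 mod 30 = 17
Check: 17 mod 5 = 2 ✓, 17 mod 6 = 5 ✓

x ≡ 17 (mod 30)


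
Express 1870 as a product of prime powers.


1870 / 2 = 935
935 / 5 = 187
187 / 11 = 17
17 / 17 = 1
1870 = 2 × 5 × 11 × 17


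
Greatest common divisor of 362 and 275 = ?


362 = 1 * 275 + 87
275 = 3 * 87 + 14
87 = 6 * 14 + 3
14 = 4 * 3 + 2
3 = 1 * 2 + 1
2 = 2 * 1 + 0
GCD = 1


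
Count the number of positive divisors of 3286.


3286 = 2^1 × 31^1 × 53^1
d(3286) = (1+1) × (1+1) × (1+1) = 8

8 divisors


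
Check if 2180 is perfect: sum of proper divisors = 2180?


Proper divisors of 2180: 1, 2, 4, 5, 10, 20, 109, 218, 436, 545, 1090
Sum = 1 + 2 + 4 + 5 + 10 + 20 + 109 + 218 + 436 + 545 + 1090 = 2440

No, 2180 is not perfect (2440 ≠ 2180)


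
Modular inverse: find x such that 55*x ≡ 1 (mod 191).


Use the extended Euclidean algorithm on (191, 55); each row r = 191*s + 55*t:
r=191, s=1, t=0
r=55, s=0, t=1
q=3: r=26, s=1, t=-3   [191*(1) + 55*(-3) = 26]
q=2: r=3, s=-2, t=7   [191*(-2) + 55*(7) = 3]
q=8: r=2, s=17, t=-59   [191*(17) + 55*(-59) = 2]
q=1: r=1, s=-19, t=66   [191*(-19) + 55*(66) = 1]
q=2: r=0, s=55, t=-191   [191*(55) + 55*(-191) = 0]
GCD = 1 with t = 66, so 55*(66) ≡ 1 (mod 191)
Inverse = 66 mod 191 = 66
Check: 55 * 66 = 3630 ≡ 1 (mod 191)

55^(-1) ≡ 66 (mod 191)


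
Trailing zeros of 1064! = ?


floor(1064/5) = 212
floor(1064/25) = 42
floor(1064/125) = 8
floor(1064/625) = 1
Total = 263

263 trailing zeros


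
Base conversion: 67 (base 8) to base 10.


67 (base 8) = 55 (decimal)
55 (decimal) = 55 (base 10)


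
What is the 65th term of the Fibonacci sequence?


Sequence: 1, 1, 2, 3, 5, 8, 13, 21, 34, 55, 89, 144, 233, 377, 610, 987, 1597, 2584, 4181, 6765, 10946, 17711, 28657, 46368, 75025, 121393, 196418, 317811, 514229, 832040, 1346269, 2178309, 3524578, 5702887, 9227465, 14930352, 24157817, 39088169, 63245986, 102334155, 165580141, 267914296, 433494437, 701408733, 1134903170, 1836311903, 2971215073, 4807526976, 7778742049, 12586269025, 20365011074, 32951280099, 53316291173, 86267571272, 139583862445, 225851433717, 365435296162, 591286729879, 956722026041, 1548008755920, 2504730781961, 4052739537881, 6557470319842, 10610209857723, 17167680177565
F(65) = 17167680177565


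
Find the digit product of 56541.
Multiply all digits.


5 × 6 × 5 × 4 × 1 = 600


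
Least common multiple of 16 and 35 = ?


GCD(16, 35) = 1
LCM = 16*35/1 = 560/1 = 560

LCM = 560


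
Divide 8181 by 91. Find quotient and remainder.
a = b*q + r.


8181 = 91 * 89 + 82
Check: 8099 + 82 = 8181

q = 89, r = 82


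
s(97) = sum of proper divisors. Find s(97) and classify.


Proper divisors: 1
Sum = 1 = 1
1 < 97 → deficient

s(97) = 1 (deficient)


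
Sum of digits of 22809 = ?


2 + 2 + 8 + 0 + 9 = 21


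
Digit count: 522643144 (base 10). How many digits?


522643144 has 9 digits in base 10
floor(log10(522643144)) + 1 = floor(8.7182) + 1 = 9

9 digits (base 10)


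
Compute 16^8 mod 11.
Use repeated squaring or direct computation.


16^1 mod 11 = 5
16^2 mod 11 = 3
16^3 mod 11 = 4
16^4 mod 11 = 9
16^5 mod 11 = 1
16^6 mod 11 = 5
16^7 mod 11 = 3
16^8 mod 11 = 4


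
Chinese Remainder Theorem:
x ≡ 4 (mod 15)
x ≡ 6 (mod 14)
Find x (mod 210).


M = 15*14 = 210
M1 = M/15 = 14, M2 = M/14 = 15
M1^(-1) mod 15 = 14, M2^(-1) mod 14 = 1
x = 4*14*14 + 6*15*1 = 874
874 mod 210 = 34
Check: 34 mod 15 = 4 ✓, 34 mod 14 = 6 ✓

x ≡ 34 (mod 210)


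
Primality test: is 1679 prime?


1679 / 23 = 73 (exact division)
1679 is NOT prime.

No, 1679 is not prime


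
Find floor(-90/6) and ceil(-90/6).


-90/6 = -15.0000
floor = -15
ceil = -15

floor = -15, ceil = -15


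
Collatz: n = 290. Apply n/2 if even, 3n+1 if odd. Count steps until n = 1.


290 → 145 → 436 → 218 → 109 → 328 → 164 → 82 → 41 → 124 → 62 → 31 → 94 → 47 → 142 → 71 → 214 → 107 → 322 → 161 → 484 → 242 → 121 → 364 → 182 → 91 → 274 → 137 → 412 → 206 → 103 → 310 → 155 → 466 → 233 → 700 → 350 → 175 → 526 → 263 → 790 → 395 → 1186 → 593 → 1780 → 890 → 445 → 1336 → 668 → 334 → 167 → 502 → 251 → 754 → 377 → 1132 → 566 → 283 → 850 → 425 → 1276 → 638 → 319 → 958 → 479 → 1438 → 719 → 2158 → 1079 → 3238 → 1619 → 4858 → 2429 → 7288 → 3644 → 1822 → 911 → 2734 → 1367 → 4102 → 2051 → 6154 → 3077 → 9232 → 4616 → 2308 → 1154 → 577 → 1732 → 866 → 433 → 1300 → 650 → 325 → 976 → 488 → 244 → 122 → 61 → 184 → 92 → 46 → 23 → 70 → 35 → 106 → 53 → 160 → 80 → 40 → 20 → 10 → 5 → 16 → 8 → 4 → 2 → 1
Total steps = 117

117 steps


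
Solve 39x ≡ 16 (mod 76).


GCD(39, 76) = 1, unique solution
a^(-1) mod 76 = 39
x = 39 * 16 mod 76 = 16

x ≡ 16 (mod 76)


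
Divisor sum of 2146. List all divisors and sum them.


Divisors of 2146: 1, 2, 29, 37, 58, 74, 1073, 2146
Sum = 1 + 2 + 29 + 37 + 58 + 74 + 1073 + 2146 = 3420

σ(2146) = 3420


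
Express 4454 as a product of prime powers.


4454 / 2 = 2227
2227 / 17 = 131
131 / 131 = 1
4454 = 2 × 17 × 131


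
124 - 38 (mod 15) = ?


124 - 38 = 86
86 mod 15 = 11


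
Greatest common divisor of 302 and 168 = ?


302 = 1 * 168 + 134
168 = 1 * 134 + 34
134 = 3 * 34 + 32
34 = 1 * 32 + 2
32 = 16 * 2 + 0
GCD = 2


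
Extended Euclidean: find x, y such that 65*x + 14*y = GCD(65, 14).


Tabular extended Euclidean (each row: r = 65*s + 14*t):
r=65, s=1, t=0
r=14, s=0, t=1
q=4: r=9, s=1, t=-4   [65*(1) + 14*(-4) = 9]
q=1: r=5, s=-1, t=5   [65*(-1) + 14*(5) = 5]
q=1: r=4, s=2, t=-9   [65*(2) + 14*(-9) = 4]
q=1: r=1, s=-3, t=14   [65*(-3) + 14*(14) = 1]
q=4: r=0, s=14, t=-65   [65*(14) + 14*(-65) = 0]
GCD = 1; from the row with r=1: x=-3, y=14
Check: 65*(-3) + 14*(14) = -195 + 196 = 1

GCD = 1, x = -3, y = 14


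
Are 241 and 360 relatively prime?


Euclidean algorithm:
360 = 1 * 241 + 119
241 = 2 * 119 + 3
119 = 39 * 3 + 2
3 = 1 * 2 + 1
2 = 2 * 1 + 0
GCD(241, 360) = 1

Yes, coprime (GCD = 1)


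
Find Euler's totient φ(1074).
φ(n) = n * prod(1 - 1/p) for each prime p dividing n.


1074 = 2 × 3 × 179
Prime factors: 2, 3, 179
φ(1074) = 1074 × (1-1/2) × (1-1/3) × (1-1/179)
= 1074 × 1/2 × 2/3 × 178/179 = 356

φ(1074) = 356


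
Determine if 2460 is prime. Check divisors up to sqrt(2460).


2460 / 2 = 1230 (exact division)
2460 is NOT prime.

No, 2460 is not prime


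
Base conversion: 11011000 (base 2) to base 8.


11011000 (base 2) = 216 (decimal)
216 (decimal) = 330 (base 8)


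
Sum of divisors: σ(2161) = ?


Divisors of 2161: 1, 2161
Sum = 1 + 2161 = 2162

σ(2161) = 2162


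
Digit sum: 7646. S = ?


7 + 6 + 4 + 6 = 23


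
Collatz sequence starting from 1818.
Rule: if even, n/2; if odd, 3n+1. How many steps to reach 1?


1818 → 909 → 2728 → 1364 → 682 → 341 → 1024 → 512 → 256 → 128 → 64 → 32 → 16 → 8 → 4 → 2 → 1
Total steps = 16

16 steps


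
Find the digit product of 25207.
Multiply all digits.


2 × 5 × 2 × 0 × 7 = 0


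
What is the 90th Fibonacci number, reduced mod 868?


F(k) mod 868 for k=1..90:
1, 1, 2, 3, 5, 8, 13, 21, 34, 55, 89, 144, 233, 377, 610, 119, 729, 848, 709, 689, 530, 351, 13, 364, 377, 741, 250, 123, 373, 496, 1, 497, 498, 127, 625, 752, 509, 393, 34, 427, 461, 20, 481, 501, 114, 615, 729, 476, 337, 813, 282, 227, 509, 736, 377, 245, 622, 867, 621, 620, 373, 125, 498, 623, 253, 8, 261, 269, 530, 799, 461, 392, 853, 377, 362, 739, 233, 104, 337, 441, 778, 351, 261, 612, 5, 617, 622, 371, 125, 496
F(90) mod 868 = 496


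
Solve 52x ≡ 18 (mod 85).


GCD(52, 85) = 1, unique solution
a^(-1) mod 85 = 18
x = 18 * 18 mod 85 = 69

x ≡ 69 (mod 85)


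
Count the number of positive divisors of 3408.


3408 = 2^4 × 3^1 × 71^1
d(3408) = (4+1) × (1+1) × (1+1) = 20

20 divisors


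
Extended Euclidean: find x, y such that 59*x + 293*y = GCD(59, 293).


Tabular extended Euclidean (each row: r = 59*s + 293*t):
r=59, s=1, t=0
r=293, s=0, t=1
q=0: r=59, s=1, t=0   [59*(1) + 293*(0) = 59]
q=4: r=57, s=-4, t=1   [59*(-4) + 293*(1) = 57]
q=1: r=2, s=5, t=-1   [59*(5) + 293*(-1) = 2]
q=28: r=1, s=-144, t=29   [59*(-144) + 293*(29) = 1]
q=2: r=0, s=293, t=-59   [59*(293) + 293*(-59) = 0]
GCD = 1; from the row with r=1: x=-144, y=29
Check: 59*(-144) + 293*(29) = -8496 + 8497 = 1

GCD = 1, x = -144, y = 29


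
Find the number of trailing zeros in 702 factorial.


floor(702/5) = 140
floor(702/25) = 28
floor(702/125) = 5
floor(702/625) = 1
Total = 174

174 trailing zeros


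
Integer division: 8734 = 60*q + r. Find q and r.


8734 = 60 * 145 + 34
Check: 8700 + 34 = 8734

q = 145, r = 34


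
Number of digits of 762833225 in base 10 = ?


762833225 has 9 digits in base 10
floor(log10(762833225)) + 1 = floor(8.8824) + 1 = 9

9 digits (base 10)


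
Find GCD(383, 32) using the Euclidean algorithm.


383 = 11 * 32 + 31
32 = 1 * 31 + 1
31 = 31 * 1 + 0
GCD = 1


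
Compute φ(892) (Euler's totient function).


892 = 2^2 × 223
Prime factors: 2, 223
φ(892) = 892 × (1-1/2) × (1-1/223)
= 892 × 1/2 × 222/223 = 444

φ(892) = 444


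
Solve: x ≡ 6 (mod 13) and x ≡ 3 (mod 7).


M = 13*7 = 91
M1 = M/13 = 7, M2 = M/7 = 13
M1^(-1) mod 13 = 2, M2^(-1) mod 7 = 6
x = 6*7*2 + 3*13*6 = 318
318 mod 91 = 45
Check: 45 mod 13 = 6 ✓, 45 mod 7 = 3 ✓

x ≡ 45 (mod 91)


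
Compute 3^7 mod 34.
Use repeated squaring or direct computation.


3^1 mod 34 = 3
3^2 mod 34 = 9
3^3 mod 34 = 27
3^4 mod 34 = 13
3^5 mod 34 = 5
3^6 mod 34 = 15
3^7 mod 34 = 11


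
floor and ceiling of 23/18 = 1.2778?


23/18 = 1.2778
floor = 1
ceil = 2

floor = 1, ceil = 2


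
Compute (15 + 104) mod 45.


15 + 104 = 119
119 mod 45 = 29


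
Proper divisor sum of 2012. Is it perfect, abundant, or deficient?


Proper divisors: 1, 2, 4, 503, 1006
Sum = 1 + 2 + 4 + 503 + 1006 = 1516
1516 < 2012 → deficient

s(2012) = 1516 (deficient)


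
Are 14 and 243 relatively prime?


Euclidean algorithm:
243 = 17 * 14 + 5
14 = 2 * 5 + 4
5 = 1 * 4 + 1
4 = 4 * 1 + 0
GCD(14, 243) = 1

Yes, coprime (GCD = 1)


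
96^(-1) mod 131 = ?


Use the extended Euclidean algorithm on (131, 96); each row r = 131*s + 96*t:
r=131, s=1, t=0
r=96, s=0, t=1
q=1: r=35, s=1, t=-1   [131*(1) + 96*(-1) = 35]
q=2: r=26, s=-2, t=3   [131*(-2) + 96*(3) = 26]
q=1: r=9, s=3, t=-4   [131*(3) + 96*(-4) = 9]
q=2: r=8, s=-8, t=11   [131*(-8) + 96*(11) = 8]
q=1: r=1, s=11, t=-15   [131*(11) + 96*(-15) = 1]
q=8: r=0, s=-96, t=131   [131*(-96) + 96*(131) = 0]
GCD = 1 with t = -15, so 96*(-15) ≡ 1 (mod 131)
Inverse = -15 mod 131 = 116
Check: 96 * 116 = 11136 ≡ 1 (mod 131)

96^(-1) ≡ 116 (mod 131)


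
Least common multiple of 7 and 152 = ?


GCD(7, 152) = 1
LCM = 7*152/1 = 1064/1 = 1064

LCM = 1064


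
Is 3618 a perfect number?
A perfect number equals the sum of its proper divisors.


Proper divisors of 3618: 1, 2, 3, 6, 9, 18, 27, 54, 67, 134, 201, 402, 603, 1206, 1809
Sum = 1 + 2 + 3 + 6 + 9 + 18 + 27 + 54 + 67 + 134 + 201 + 402 + 603 + 1206 + 1809 = 4542

No, 3618 is not perfect (4542 ≠ 3618)


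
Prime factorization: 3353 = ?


3353 / 7 = 479
479 / 479 = 1
3353 = 7 × 479


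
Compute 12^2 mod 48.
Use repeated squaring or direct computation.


12^1 mod 48 = 12
12^2 mod 48 = 0


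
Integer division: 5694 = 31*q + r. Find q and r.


5694 = 31 * 183 + 21
Check: 5673 + 21 = 5694

q = 183, r = 21


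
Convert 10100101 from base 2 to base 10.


10100101 (base 2) = 165 (decimal)
165 (decimal) = 165 (base 10)


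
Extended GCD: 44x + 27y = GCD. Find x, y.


Tabular extended Euclidean (each row: r = 44*s + 27*t):
r=44, s=1, t=0
r=27, s=0, t=1
q=1: r=17, s=1, t=-1   [44*(1) + 27*(-1) = 17]
q=1: r=10, s=-1, t=2   [44*(-1) + 27*(2) = 10]
q=1: r=7, s=2, t=-3   [44*(2) + 27*(-3) = 7]
q=1: r=3, s=-3, t=5   [44*(-3) + 27*(5) = 3]
q=2: r=1, s=8, t=-13   [44*(8) + 27*(-13) = 1]
q=3: r=0, s=-27, t=44   [44*(-27) + 27*(44) = 0]
GCD = 1; from the row with r=1: x=8, y=-13
Check: 44*(8) + 27*(-13) = 352 - 351 = 1

GCD = 1, x = 8, y = -13


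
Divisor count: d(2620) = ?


2620 = 2^2 × 5^1 × 131^1
d(2620) = (2+1) × (1+1) × (1+1) = 12

12 divisors


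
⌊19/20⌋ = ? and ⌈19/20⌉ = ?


19/20 = 0.9500
floor = 0
ceil = 1

floor = 0, ceil = 1


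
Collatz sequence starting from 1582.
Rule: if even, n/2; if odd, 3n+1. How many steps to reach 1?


1582 → 791 → 2374 → 1187 → 3562 → 1781 → 5344 → 2672 → 1336 → 668 → 334 → 167 → 502 → 251 → 754 → 377 → 1132 → 566 → 283 → 850 → 425 → 1276 → 638 → 319 → 958 → 479 → 1438 → 719 → 2158 → 1079 → 3238 → 1619 → 4858 → 2429 → 7288 → 3644 → 1822 → 911 → 2734 → 1367 → 4102 → 2051 → 6154 → 3077 → 9232 → 4616 → 2308 → 1154 → 577 → 1732 → 866 → 433 → 1300 → 650 → 325 → 976 → 488 → 244 → 122 → 61 → 184 → 92 → 46 → 23 → 70 → 35 → 106 → 53 → 160 → 80 → 40 → 20 → 10 → 5 → 16 → 8 → 4 → 2 → 1
Total steps = 78

78 steps
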